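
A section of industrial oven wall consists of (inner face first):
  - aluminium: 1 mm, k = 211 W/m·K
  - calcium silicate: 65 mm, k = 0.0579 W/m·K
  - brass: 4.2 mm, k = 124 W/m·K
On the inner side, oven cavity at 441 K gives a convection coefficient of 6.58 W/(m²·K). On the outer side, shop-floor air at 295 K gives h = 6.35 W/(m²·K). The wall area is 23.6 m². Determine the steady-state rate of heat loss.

Series thermal resistances:
R_inner film = 1/(h_i·A) = 1/(6.58×23.6) = 0.00644 K/W
R_aluminium = L/(kA) = 0.001/(211×23.6) = 2.008×10^-7 K/W
R_calcium silicate = L/(kA) = 0.065/(0.0579×23.6) = 0.04757 K/W
R_brass = L/(kA) = 0.0042/(124×23.6) = 1.435×10^-6 K/W
R_outer film = 1/(h_o·A) = 1/(6.35×23.6) = 0.006673 K/W
R_total = 0.06068 K/W
Q = ΔT / R_total = 146 / 0.06068

Q ≈ 2410 W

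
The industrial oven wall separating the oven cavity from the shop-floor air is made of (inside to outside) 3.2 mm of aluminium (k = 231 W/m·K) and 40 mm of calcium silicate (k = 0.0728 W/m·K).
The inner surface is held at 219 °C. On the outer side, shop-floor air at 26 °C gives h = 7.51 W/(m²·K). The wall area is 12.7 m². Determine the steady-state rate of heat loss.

Q ≈ 3590 W

Model the wall as resistances in series:
R_aluminium = L/(kA) = 0.0032/(231×12.7) = 1.091×10^-6 K/W
R_calcium silicate = L/(kA) = 0.04/(0.0728×12.7) = 0.04326 K/W
R_outer film = 1/(h_o·A) = 1/(7.51×12.7) = 0.01048 K/W
R_total = 0.05375 K/W
Q = ΔT / R_total = 193 / 0.05375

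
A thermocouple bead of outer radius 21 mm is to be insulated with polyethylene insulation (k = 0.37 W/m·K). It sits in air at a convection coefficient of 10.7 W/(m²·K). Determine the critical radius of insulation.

r_cr ≈ 69.2 mm

For a sphere r_cr = 2k/h = 2×0.37/10.7
r_cr = 69.2 mm; since the bare radius (21 mm) is below r_cr, adding a thin layer of insulation will *increase* heat loss.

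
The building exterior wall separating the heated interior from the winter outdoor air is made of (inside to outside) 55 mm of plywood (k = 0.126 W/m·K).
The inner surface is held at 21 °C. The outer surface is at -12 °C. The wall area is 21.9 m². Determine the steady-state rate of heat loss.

Q ≈ 1660 W

Treating each layer as a thermal resistance in series:
R_plywood = L/(kA) = 0.055/(0.126×21.9) = 0.01993 K/W
R_total = 0.01993 K/W
Q = ΔT / R_total = 33 / 0.01993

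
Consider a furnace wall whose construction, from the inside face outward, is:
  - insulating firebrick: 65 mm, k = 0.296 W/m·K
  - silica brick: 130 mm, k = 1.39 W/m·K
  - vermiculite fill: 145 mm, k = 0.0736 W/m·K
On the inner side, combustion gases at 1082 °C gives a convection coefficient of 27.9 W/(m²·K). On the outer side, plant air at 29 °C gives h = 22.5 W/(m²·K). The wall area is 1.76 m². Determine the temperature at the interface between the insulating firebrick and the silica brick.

Series thermal resistances:
R_inner film = 1/(h_i·A) = 1/(27.9×1.76) = 0.02036 K/W
R_insulating firebrick = L/(kA) = 0.065/(0.296×1.76) = 0.1248 K/W
R_silica brick = L/(kA) = 0.13/(1.39×1.76) = 0.05314 K/W
R_vermiculite fill = L/(kA) = 0.145/(0.0736×1.76) = 1.119 K/W
R_outer film = 1/(h_o·A) = 1/(22.5×1.76) = 0.02525 K/W
R_total = 1.343 K/W;  Q = ΔT/R_total = 1053/1.343 = 784.1 W
T_interface = T_inner − Q·ΣR(inner→interface) = 1082 − 784×0.1451

T ≈ 968 °C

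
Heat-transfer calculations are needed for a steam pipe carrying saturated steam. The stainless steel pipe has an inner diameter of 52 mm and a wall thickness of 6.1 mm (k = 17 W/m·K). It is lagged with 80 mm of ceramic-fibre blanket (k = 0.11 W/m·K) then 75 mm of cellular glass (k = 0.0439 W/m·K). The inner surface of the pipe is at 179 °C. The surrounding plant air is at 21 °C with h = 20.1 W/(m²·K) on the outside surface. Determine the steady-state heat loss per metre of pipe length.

Cylindrical conduction, so R = ln(r₂/r₁)/(2πkL) per layer, in series:
R_stainless steel pipe wall = ln(32.1/26)/(2π×17×1) = 0.001973 K/W
R_ceramic-fibre blanket = ln(112.1/32.1)/(2π×0.11×1) = 1.809 K/W
R_cellular glass = ln(187.1/112.1)/(2π×0.0439×1) = 1.857 K/W
R_outer film = 1/(h_o·2πr_oL) = 1/(20.1×2π×0.1871×1) = 0.04232 K/W
R_total = 3.711 K/W
Q = ΔT/R_total = 158/3.711

q′ ≈ 42.6 W/m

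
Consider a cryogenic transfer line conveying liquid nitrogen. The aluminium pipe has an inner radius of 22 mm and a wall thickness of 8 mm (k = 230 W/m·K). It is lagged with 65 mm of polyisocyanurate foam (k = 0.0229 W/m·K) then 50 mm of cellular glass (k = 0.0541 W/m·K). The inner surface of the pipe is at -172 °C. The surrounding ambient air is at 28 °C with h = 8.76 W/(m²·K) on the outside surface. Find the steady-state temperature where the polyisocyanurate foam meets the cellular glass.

Cylindrical conduction, so R = ln(r₂/r₁)/(2πkL) per layer, in series:
R_aluminium pipe wall = ln(30/22)/(2π×230×1) = 2.146×10^-4 K/W
R_polyisocyanurate foam = ln(95/30)/(2π×0.0229×1) = 8.011 K/W
R_cellular glass = ln(145/95)/(2π×0.0541×1) = 1.244 K/W
R_outer film = 1/(h_o·2πr_oL) = 1/(8.76×2π×0.145×1) = 0.1253 K/W
R_total = 9.381 K/W
Q = ΔT/R_total = 200/9.381
Q = 21.3 W/m
T_interface = T_inner + Q·ΣR(inner→interface) = -172 + 21.3×8.011

T ≈ -1.19 °C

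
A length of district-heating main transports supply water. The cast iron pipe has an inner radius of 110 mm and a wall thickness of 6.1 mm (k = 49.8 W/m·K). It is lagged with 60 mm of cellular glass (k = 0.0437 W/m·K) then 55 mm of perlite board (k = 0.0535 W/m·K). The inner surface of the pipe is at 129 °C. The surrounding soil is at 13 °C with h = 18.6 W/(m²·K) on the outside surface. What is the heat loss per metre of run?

q′ ≈ 49.1 W/m

Cylindrical conduction, so R = ln(r₂/r₁)/(2πkL) per layer, in series:
R_cast iron pipe wall = ln(116.1/110)/(2π×49.8×1) = 1.725×10^-4 K/W
R_cellular glass = ln(176.1/116.1)/(2π×0.0437×1) = 1.517 K/W
R_perlite board = ln(231.1/176.1)/(2π×0.0535×1) = 0.8086 K/W
R_outer film = 1/(h_o·2πr_oL) = 1/(18.6×2π×0.2311×1) = 0.03703 K/W
R_total = 2.363 K/W
Q = ΔT/R_total = 116/2.363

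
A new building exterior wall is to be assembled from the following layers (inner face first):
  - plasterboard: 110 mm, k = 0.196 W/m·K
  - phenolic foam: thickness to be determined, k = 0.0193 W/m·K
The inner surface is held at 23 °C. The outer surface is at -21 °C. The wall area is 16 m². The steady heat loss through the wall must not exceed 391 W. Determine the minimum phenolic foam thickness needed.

Series thermal resistances:
R_plasterboard = L/(kA) = 0.11/(0.196×16) = 0.03508 K/W
Sum of the known resistances R_other = 0.03508 K/W
Required total resistance R_tot = ΔT/Q_allow = 44/391 = 0.1125 K/W
R_phenolic foam = R_tot − R_other = 0.07746 K/W
L = R·k·A = 0.07746×0.0193×16

L ≈ 23.9 mm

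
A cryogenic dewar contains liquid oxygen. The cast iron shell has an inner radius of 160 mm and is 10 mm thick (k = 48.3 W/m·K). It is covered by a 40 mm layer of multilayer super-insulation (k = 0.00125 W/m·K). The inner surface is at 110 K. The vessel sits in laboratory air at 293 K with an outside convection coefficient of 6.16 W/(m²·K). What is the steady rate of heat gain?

Q ≈ 2.56 W

Each spherical layer contributes R = (1/r_i − 1/r_o)/(4πk):
R_cast iron shell = (1/0.16 − 1/0.17)/(4π×48.3) = 6.057×10^-4 K/W
R_multilayer super-insulation = (1/0.17 − 1/0.21)/(4π×0.00125) = 71.33 K/W
R_outer film = 1/(h·4πr_o²) = 1/(6.16×4π×0.21²) = 0.2929 K/W
R_total = 71.62 K/W
Q = ΔT/R_total = 183/71.62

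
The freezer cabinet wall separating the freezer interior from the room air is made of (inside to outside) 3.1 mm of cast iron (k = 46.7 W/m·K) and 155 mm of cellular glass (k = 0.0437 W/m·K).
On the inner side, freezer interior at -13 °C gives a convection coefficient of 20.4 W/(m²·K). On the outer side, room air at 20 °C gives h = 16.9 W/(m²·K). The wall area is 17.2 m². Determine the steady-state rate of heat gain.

Q ≈ 155 W

Thermal resistances in series:
R_inner film = 1/(h_i·A) = 1/(20.4×17.2) = 0.00285 K/W
R_cast iron = L/(kA) = 0.0031/(46.7×17.2) = 3.859×10^-6 K/W
R_cellular glass = L/(kA) = 0.155/(0.0437×17.2) = 0.2062 K/W
R_outer film = 1/(h_o·A) = 1/(16.9×17.2) = 0.00344 K/W
R_total = 0.2125 K/W
Q = ΔT / R_total = 33 / 0.2125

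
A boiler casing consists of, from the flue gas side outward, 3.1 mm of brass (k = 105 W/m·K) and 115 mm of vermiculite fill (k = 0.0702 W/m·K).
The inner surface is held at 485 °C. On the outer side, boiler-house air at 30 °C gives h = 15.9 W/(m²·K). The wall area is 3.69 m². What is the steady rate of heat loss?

Q ≈ 987 W

Treating each layer as a thermal resistance in series:
R_brass = L/(kA) = 0.0031/(105×3.69) = 8.001×10^-6 K/W
R_vermiculite fill = L/(kA) = 0.115/(0.0702×3.69) = 0.444 K/W
R_outer film = 1/(h_o·A) = 1/(15.9×3.69) = 0.01704 K/W
R_total = 0.461 K/W
Q = ΔT / R_total = 455 / 0.461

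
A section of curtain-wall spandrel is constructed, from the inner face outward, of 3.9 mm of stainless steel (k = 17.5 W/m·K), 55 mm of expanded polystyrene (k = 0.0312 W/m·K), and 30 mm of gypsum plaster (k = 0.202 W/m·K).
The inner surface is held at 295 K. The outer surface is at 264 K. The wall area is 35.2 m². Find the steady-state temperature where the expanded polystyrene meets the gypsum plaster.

T ≈ 266 K

Treating each layer as a thermal resistance in series:
R_stainless steel = L/(kA) = 0.0039/(17.5×35.2) = 6.331×10^-6 K/W
R_expanded polystyrene = L/(kA) = 0.055/(0.0312×35.2) = 0.05008 K/W
R_gypsum plaster = L/(kA) = 0.03/(0.202×35.2) = 0.004219 K/W
R_total = 0.05431 K/W;  Q = ΔT/R_total = 31/0.05431 = 570.8 W
T_interface = T_inner − Q·ΣR(inner→interface) = 295 − 571×0.05009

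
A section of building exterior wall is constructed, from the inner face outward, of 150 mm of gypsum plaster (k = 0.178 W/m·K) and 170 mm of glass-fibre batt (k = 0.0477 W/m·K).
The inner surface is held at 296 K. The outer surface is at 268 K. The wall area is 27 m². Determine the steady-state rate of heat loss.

Q ≈ 172 W

Series thermal resistances:
R_gypsum plaster = L/(kA) = 0.15/(0.178×27) = 0.03121 K/W
R_glass-fibre batt = L/(kA) = 0.17/(0.0477×27) = 0.132 K/W
R_total = 0.1632 K/W
Q = ΔT / R_total = 28 / 0.1632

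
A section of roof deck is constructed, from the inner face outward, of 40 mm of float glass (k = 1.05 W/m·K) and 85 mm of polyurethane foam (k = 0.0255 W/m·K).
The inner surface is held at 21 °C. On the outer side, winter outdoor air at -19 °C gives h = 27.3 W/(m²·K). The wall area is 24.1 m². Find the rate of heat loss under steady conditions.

Q ≈ 283 W

Thermal resistances in series:
R_float glass = L/(kA) = 0.04/(1.05×24.1) = 0.001581 K/W
R_polyurethane foam = L/(kA) = 0.085/(0.0255×24.1) = 0.1383 K/W
R_outer film = 1/(h_o·A) = 1/(27.3×24.1) = 0.00152 K/W
R_total = 0.1414 K/W
Q = ΔT / R_total = 40 / 0.1414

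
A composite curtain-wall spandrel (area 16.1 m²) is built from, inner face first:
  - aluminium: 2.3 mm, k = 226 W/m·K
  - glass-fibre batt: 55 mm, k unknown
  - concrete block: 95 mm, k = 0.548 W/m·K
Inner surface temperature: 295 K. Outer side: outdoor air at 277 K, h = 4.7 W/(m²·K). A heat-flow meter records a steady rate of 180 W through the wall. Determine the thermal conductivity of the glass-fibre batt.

Treating each layer as a thermal resistance in series:
R_aluminium = L/(kA) = 0.0023/(226×16.1) = 6.321×10^-7 K/W
R_concrete block = L/(kA) = 0.095/(0.548×16.1) = 0.01077 K/W
R_outer film = 1/(h_o·A) = 1/(4.7×16.1) = 0.01322 K/W
Sum of known resistances R_other = 0.02398 K/W
Total R = ΔT/Q = 18/180 = 0.1 K/W
R_glass-fibre batt = R_total − R_other = 0.07602 K/W
k = L/(R·A) = 0.055/(0.07602×16.1)

k ≈ 0.0449 W/(m·K)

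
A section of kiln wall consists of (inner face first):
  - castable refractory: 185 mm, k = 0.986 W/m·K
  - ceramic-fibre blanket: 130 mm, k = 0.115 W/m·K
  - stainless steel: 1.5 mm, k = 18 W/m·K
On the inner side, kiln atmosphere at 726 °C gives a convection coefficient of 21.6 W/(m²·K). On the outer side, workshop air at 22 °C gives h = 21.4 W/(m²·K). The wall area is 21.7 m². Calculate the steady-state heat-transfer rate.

Q ≈ 10800 W

Series thermal resistances:
R_inner film = 1/(h_i·A) = 1/(21.6×21.7) = 0.002133 K/W
R_castable refractory = L/(kA) = 0.185/(0.986×21.7) = 0.008646 K/W
R_ceramic-fibre blanket = L/(kA) = 0.13/(0.115×21.7) = 0.05209 K/W
R_stainless steel = L/(kA) = 0.0015/(18×21.7) = 3.84×10^-6 K/W
R_outer film = 1/(h_o·A) = 1/(21.4×21.7) = 0.002153 K/W
R_total = 0.06503 K/W
Q = ΔT / R_total = 704 / 0.06503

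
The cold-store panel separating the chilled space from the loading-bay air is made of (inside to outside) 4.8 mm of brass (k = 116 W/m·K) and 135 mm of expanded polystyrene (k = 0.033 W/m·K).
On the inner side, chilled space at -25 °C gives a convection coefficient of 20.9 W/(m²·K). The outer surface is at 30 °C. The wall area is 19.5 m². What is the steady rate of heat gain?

Q ≈ 259 W

Treating each layer as a thermal resistance in series:
R_inner film = 1/(h_i·A) = 1/(20.9×19.5) = 0.002454 K/W
R_brass = L/(kA) = 0.0048/(116×19.5) = 2.122×10^-6 K/W
R_expanded polystyrene = L/(kA) = 0.135/(0.033×19.5) = 0.2098 K/W
R_total = 0.2122 K/W
Q = ΔT / R_total = 55 / 0.2122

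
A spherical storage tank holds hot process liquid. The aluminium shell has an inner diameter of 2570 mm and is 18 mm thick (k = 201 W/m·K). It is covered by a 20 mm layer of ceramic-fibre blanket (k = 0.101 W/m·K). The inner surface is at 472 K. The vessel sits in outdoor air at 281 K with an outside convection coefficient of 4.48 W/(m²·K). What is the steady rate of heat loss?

Q ≈ 9900 W

Spherical conduction: R = (1/r_in − 1/r_out)/(4πk) per layer; series-sum.
R_aluminium shell = (1/1.285 − 1/1.303)/(4π×201) = 4.256×10^-6 K/W
R_ceramic-fibre blanket = (1/1.303 − 1/1.323)/(4π×0.101) = 0.009141 K/W
R_outer film = 1/(h·4πr_o²) = 1/(4.48×4π×1.323²) = 0.01015 K/W
R_total = 0.01929 K/W
Q = ΔT/R_total = 191/0.01929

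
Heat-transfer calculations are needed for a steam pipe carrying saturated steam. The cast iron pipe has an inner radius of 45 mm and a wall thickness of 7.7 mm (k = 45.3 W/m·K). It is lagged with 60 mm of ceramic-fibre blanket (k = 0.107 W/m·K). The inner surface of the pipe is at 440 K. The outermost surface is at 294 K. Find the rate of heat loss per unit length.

q′ ≈ 129 W/m

Radial resistances (cylindrical: R_cond = ln(r_o/r_i)/(2πkL), R_conv = 1/(h·2πrL)):
R_cast iron pipe wall = ln(52.7/45)/(2π×45.3×1) = 5.549×10^-4 K/W
R_ceramic-fibre blanket = ln(112.7/52.7)/(2π×0.107×1) = 1.131 K/W
R_total = 1.131 K/W
Q = ΔT/R_total = 146/1.131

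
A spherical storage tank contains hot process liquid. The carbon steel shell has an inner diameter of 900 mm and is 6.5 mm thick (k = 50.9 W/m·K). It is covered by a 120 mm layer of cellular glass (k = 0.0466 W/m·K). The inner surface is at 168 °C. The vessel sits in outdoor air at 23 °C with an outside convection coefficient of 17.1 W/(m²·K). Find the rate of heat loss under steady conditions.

Spherical conduction: R = (1/r_in − 1/r_out)/(4πk) per layer; series-sum.
R_carbon steel shell = (1/0.45 − 1/0.4565)/(4π×50.9) = 4.947×10^-5 K/W
R_cellular glass = (1/0.4565 − 1/0.5765)/(4π×0.0466) = 0.7787 K/W
R_outer film = 1/(h·4πr_o²) = 1/(17.1×4π×0.5765²) = 0.014 K/W
R_total = 0.7927 K/W
Q = ΔT/R_total = 145/0.7927

Q ≈ 183 W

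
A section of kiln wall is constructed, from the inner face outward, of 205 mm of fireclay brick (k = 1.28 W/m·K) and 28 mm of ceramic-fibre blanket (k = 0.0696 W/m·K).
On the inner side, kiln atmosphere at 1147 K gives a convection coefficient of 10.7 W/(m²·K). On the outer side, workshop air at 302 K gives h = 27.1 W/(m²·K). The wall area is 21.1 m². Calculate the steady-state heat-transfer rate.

Series thermal resistances:
R_inner film = 1/(h_i·A) = 1/(10.7×21.1) = 0.004429 K/W
R_fireclay brick = L/(kA) = 0.205/(1.28×21.1) = 0.00759 K/W
R_ceramic-fibre blanket = L/(kA) = 0.028/(0.0696×21.1) = 0.01907 K/W
R_outer film = 1/(h_o·A) = 1/(27.1×21.1) = 0.001749 K/W
R_total = 0.03283 K/W
Q = ΔT / R_total = 845 / 0.03283

Q ≈ 25700 W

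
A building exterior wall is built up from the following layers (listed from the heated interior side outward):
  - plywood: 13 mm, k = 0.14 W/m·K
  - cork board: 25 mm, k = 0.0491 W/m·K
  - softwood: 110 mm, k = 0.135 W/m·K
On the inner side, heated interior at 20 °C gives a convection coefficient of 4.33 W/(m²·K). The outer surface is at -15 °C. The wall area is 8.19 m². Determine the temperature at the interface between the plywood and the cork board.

T ≈ 13.1 °C

Treating each layer as a thermal resistance in series:
R_inner film = 1/(h_i·A) = 1/(4.33×8.19) = 0.0282 K/W
R_plywood = L/(kA) = 0.013/(0.14×8.19) = 0.01134 K/W
R_cork board = L/(kA) = 0.025/(0.0491×8.19) = 0.06217 K/W
R_softwood = L/(kA) = 0.11/(0.135×8.19) = 0.09949 K/W
R_total = 0.2012 K/W;  Q = ΔT/R_total = 35/0.2012 = 174 W
T_interface = T_inner − Q·ΣR(inner→interface) = 20 − 174×0.03954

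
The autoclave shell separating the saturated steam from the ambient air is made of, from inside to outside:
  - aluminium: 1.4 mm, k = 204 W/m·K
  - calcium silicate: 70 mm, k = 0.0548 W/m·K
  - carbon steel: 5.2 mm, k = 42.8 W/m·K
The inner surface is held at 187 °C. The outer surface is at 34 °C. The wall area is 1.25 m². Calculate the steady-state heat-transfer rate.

Series thermal resistances:
R_aluminium = L/(kA) = 0.0014/(204×1.25) = 5.49×10^-6 K/W
R_calcium silicate = L/(kA) = 0.07/(0.0548×1.25) = 1.022 K/W
R_carbon steel = L/(kA) = 0.0052/(42.8×1.25) = 9.72×10^-5 K/W
R_total = 1.022 K/W
Q = ΔT / R_total = 153 / 1.022

Q ≈ 150 W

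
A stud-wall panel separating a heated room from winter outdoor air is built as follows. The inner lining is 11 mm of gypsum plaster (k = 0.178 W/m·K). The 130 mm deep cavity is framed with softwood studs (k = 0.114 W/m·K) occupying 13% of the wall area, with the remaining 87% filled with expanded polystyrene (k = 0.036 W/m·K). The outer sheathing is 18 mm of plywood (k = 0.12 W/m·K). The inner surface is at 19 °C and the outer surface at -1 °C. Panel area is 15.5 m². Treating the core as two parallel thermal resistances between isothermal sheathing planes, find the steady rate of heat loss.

Sheathing layers in series; stud and cavity paths in parallel between them.
R_inner = 0.011/(0.178×15.5) = 0.003987 K/W
R_stud  = 0.13/(0.114×0.13×15.5) = 0.5659 K/W
R_cav   = 0.13/(0.036×0.87×15.5) = 0.2678 K/W
1/R_core = 1/R_stud + 1/R_cav → R_core = 0.1818 K/W
R_outer = 0.018/(0.12×15.5) = 0.009677 K/W
R_total = 0.1954 K/W
Q = ΔT/R_total = 20/0.1954

Q ≈ 102 W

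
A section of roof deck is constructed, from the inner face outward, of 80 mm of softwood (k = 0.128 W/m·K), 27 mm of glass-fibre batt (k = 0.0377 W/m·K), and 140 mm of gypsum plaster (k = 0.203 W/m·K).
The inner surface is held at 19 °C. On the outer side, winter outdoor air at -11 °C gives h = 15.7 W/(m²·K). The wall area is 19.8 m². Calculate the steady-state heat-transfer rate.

Treating each layer as a thermal resistance in series:
R_softwood = L/(kA) = 0.08/(0.128×19.8) = 0.03157 K/W
R_glass-fibre batt = L/(kA) = 0.027/(0.0377×19.8) = 0.03617 K/W
R_gypsum plaster = L/(kA) = 0.14/(0.203×19.8) = 0.03483 K/W
R_outer film = 1/(h_o·A) = 1/(15.7×19.8) = 0.003217 K/W
R_total = 0.1058 K/W
Q = ΔT / R_total = 30 / 0.1058

Q ≈ 284 W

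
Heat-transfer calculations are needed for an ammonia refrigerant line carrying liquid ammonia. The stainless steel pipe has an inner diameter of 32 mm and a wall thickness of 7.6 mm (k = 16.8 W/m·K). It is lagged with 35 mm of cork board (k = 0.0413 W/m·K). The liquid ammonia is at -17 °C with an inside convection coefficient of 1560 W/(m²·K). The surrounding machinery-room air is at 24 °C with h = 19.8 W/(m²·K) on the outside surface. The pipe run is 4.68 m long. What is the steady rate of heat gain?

Cylindrical conduction, so R = ln(r₂/r₁)/(2πkL) per layer, in series:
R_inner film = 1/(h_i·2πr₁L) = 1/(1560×2π×0.016×4.68) = 0.001362 K/W
R_stainless steel pipe wall = ln(23.6/16)/(2π×16.8×4.68) = 7.867×10^-4 K/W
R_cork board = ln(58.6/23.6)/(2π×0.0413×4.68) = 0.7489 K/W
R_outer film = 1/(h_o·2πr_oL) = 1/(19.8×2π×0.0586×4.68) = 0.02931 K/W
R_total = 0.7804 K/W
Q = ΔT/R_total = 41/0.7804

Q ≈ 52.5 W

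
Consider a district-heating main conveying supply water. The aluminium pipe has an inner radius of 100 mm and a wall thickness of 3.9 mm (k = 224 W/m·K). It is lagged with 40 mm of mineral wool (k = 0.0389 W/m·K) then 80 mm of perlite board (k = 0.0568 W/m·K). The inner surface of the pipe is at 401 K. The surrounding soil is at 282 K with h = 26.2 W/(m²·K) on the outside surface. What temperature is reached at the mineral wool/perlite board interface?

T ≈ 340 K

For a radial system each layer contributes R = ln(r_out/r_in)/(2πkL); films add R = 1/(hA).
R_aluminium pipe wall = ln(103.9/100)/(2π×224×1) = 2.718×10^-5 K/W
R_mineral wool = ln(143.9/103.9)/(2π×0.0389×1) = 1.333 K/W
R_perlite board = ln(223.9/143.9)/(2π×0.0568×1) = 1.239 K/W
R_outer film = 1/(h_o·2πr_oL) = 1/(26.2×2π×0.2239×1) = 0.02713 K/W
R_total = 2.598 K/W
Q = ΔT/R_total = 119/2.598
Q = 45.8 W/m
T_interface = T_inner − Q·ΣR(inner→interface) = 401 − 45.8×1.333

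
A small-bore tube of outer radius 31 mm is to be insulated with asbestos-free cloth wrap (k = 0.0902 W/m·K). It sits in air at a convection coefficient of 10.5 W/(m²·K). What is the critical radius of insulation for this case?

r_cr ≈ 8.59 mm

For a cylinder r_cr = k/h = 0.0902/10.5
r_cr = 8.59 mm; since the bare radius (31 mm) is above r_cr, any added insulation will reduce heat loss.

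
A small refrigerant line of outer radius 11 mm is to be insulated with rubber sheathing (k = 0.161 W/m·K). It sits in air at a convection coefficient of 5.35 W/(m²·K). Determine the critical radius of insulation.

For a cylinder r_cr = k/h = 0.161/5.35
r_cr = 30.1 mm; since the bare radius (11 mm) is below r_cr, adding a thin layer of insulation will *increase* heat loss.

r_cr ≈ 30.1 mm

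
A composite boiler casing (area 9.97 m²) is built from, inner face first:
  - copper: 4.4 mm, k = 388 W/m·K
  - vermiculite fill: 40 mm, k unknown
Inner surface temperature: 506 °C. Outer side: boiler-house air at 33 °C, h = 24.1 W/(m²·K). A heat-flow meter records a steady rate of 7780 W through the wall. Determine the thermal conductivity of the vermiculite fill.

Using the resistance-network approach (series):
R_copper = L/(kA) = 0.0044/(388×9.97) = 1.137×10^-6 K/W
R_outer film = 1/(h_o·A) = 1/(24.1×9.97) = 0.004162 K/W
Sum of known resistances R_other = 0.004163 K/W
Total R = ΔT/Q = 473/7780 = 0.0608 K/W
R_vermiculite fill = R_total − R_other = 0.05663 K/W
k = L/(R·A) = 0.04/(0.05663×9.97)

k ≈ 0.0708 W/(m·K)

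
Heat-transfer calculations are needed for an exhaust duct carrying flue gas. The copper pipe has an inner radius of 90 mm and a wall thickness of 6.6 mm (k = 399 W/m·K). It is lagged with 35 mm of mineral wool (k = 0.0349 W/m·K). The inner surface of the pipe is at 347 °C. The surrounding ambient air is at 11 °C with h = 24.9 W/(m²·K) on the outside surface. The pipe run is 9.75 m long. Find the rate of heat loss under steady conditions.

Q ≈ 2250 W

Per-layer cylindrical resistances, series-summed:
R_copper pipe wall = ln(96.6/90)/(2π×399×9.75) = 2.895×10^-6 K/W
R_mineral wool = ln(131.6/96.6)/(2π×0.0349×9.75) = 0.1446 K/W
R_outer film = 1/(h_o·2πr_oL) = 1/(24.9×2π×0.1316×9.75) = 0.004982 K/W
R_total = 0.1496 K/W
Q = ΔT/R_total = 336/0.1496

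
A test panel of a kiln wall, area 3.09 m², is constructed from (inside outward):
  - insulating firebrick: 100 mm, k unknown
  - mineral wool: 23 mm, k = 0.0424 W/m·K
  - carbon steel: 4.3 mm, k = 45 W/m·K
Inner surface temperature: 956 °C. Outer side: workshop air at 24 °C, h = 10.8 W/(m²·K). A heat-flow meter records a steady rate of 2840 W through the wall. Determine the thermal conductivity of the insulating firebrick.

Using the resistance-network approach (series):
R_mineral wool = L/(kA) = 0.023/(0.0424×3.09) = 0.1756 K/W
R_carbon steel = L/(kA) = 0.0043/(45×3.09) = 3.092×10^-5 K/W
R_outer film = 1/(h_o·A) = 1/(10.8×3.09) = 0.02997 K/W
Sum of known resistances R_other = 0.2055 K/W
Total R = ΔT/Q = 932/2840 = 0.3282 K/W
R_insulating firebrick = R_total − R_other = 0.1226 K/W
k = L/(R·A) = 0.1/(0.1226×3.09)

k ≈ 0.264 W/(m·K)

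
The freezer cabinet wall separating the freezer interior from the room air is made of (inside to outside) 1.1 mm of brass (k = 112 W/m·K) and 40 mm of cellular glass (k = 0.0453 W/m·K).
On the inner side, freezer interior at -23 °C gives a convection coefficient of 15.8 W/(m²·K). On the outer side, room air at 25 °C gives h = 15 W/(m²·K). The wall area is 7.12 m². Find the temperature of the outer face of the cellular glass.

T ≈ 21.8 °C

Using the resistance-network approach (series):
R_inner film = 1/(h_i·A) = 1/(15.8×7.12) = 0.008889 K/W
R_brass = L/(kA) = 0.0011/(112×7.12) = 1.379×10^-6 K/W
R_cellular glass = L/(kA) = 0.04/(0.0453×7.12) = 0.124 K/W
R_outer film = 1/(h_o·A) = 1/(15×7.12) = 0.009363 K/W
R_total = 0.1423 K/W;  Q = ΔT/R_total = 48/0.1423 = 337.4 W
T_interface = T_inner + Q·ΣR(inner→interface) = -23 + 337×0.1329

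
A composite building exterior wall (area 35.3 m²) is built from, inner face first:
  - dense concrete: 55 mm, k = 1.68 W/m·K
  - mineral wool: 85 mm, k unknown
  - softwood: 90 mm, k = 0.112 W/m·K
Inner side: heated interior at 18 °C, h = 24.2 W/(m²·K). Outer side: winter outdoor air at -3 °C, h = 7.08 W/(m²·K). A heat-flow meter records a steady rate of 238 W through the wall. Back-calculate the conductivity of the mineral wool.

Treating each layer as a thermal resistance in series:
R_inner film = 1/(h_i·A) = 1/(24.2×35.3) = 0.001171 K/W
R_dense concrete = L/(kA) = 0.055/(1.68×35.3) = 9.274×10^-4 K/W
R_softwood = L/(kA) = 0.09/(0.112×35.3) = 0.02276 K/W
R_outer film = 1/(h_o·A) = 1/(7.08×35.3) = 0.004001 K/W
Sum of known resistances R_other = 0.02886 K/W
Total R = ΔT/Q = 21/238 = 0.08824 K/W
R_mineral wool = R_total − R_other = 0.05937 K/W
k = L/(R·A) = 0.085/(0.05937×35.3)

k ≈ 0.0406 W/(m·K)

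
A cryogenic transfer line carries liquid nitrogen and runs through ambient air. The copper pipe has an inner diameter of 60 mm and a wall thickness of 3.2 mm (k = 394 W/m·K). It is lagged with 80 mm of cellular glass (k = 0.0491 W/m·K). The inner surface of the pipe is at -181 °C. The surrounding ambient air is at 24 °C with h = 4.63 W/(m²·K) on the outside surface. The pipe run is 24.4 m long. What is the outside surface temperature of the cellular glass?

Per-layer cylindrical resistances, series-summed:
R_copper pipe wall = ln(33.2/30)/(2π×394×24.4) = 1.678×10^-6 K/W
R_cellular glass = ln(113.2/33.2)/(2π×0.0491×24.4) = 0.1629 K/W
R_outer film = 1/(h_o·2πr_oL) = 1/(4.63×2π×0.1132×24.4) = 0.01245 K/W
R_total = 0.1754 K/W
Q = ΔT/R_total = 205/0.1754
Q = 1170 W
T_interface = T_inner + Q·ΣR(inner→interface) = -181 + 1170×0.163

T ≈ 9.45 °C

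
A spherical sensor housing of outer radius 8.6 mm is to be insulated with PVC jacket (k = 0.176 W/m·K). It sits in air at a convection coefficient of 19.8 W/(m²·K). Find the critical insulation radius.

For a sphere r_cr = 2k/h = 2×0.176/19.8
r_cr = 17.8 mm; since the bare radius (8.6 mm) is below r_cr, adding a thin layer of insulation will *increase* heat loss.

r_cr ≈ 17.8 mm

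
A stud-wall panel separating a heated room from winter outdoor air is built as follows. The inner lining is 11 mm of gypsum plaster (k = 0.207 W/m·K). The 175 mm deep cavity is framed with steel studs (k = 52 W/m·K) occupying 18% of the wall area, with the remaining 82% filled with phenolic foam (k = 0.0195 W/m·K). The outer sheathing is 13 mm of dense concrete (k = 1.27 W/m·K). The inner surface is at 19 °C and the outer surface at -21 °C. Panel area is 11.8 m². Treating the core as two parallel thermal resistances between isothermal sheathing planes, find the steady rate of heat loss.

Sheathing layers in series; stud and cavity paths in parallel between them.
R_inner = 0.011/(0.207×11.8) = 0.004503 K/W
R_stud  = 0.175/(52×0.18×11.8) = 0.001584 K/W
R_cav   = 0.175/(0.0195×0.82×11.8) = 0.9275 K/W
1/R_core = 1/R_stud + 1/R_cav → R_core = 0.001582 K/W
R_outer = 0.013/(1.27×11.8) = 8.675×10^-4 K/W
R_total = 0.006953 K/W
Q = ΔT/R_total = 40/0.006953

Q ≈ 5750 W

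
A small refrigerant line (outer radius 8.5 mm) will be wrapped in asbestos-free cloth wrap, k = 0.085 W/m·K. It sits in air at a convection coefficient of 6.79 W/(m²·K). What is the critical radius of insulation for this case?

For a cylinder r_cr = k/h = 0.085/6.79
r_cr = 12.5 mm; since the bare radius (8.5 mm) is below r_cr, adding a thin layer of insulation will *increase* heat loss.

r_cr ≈ 12.5 mm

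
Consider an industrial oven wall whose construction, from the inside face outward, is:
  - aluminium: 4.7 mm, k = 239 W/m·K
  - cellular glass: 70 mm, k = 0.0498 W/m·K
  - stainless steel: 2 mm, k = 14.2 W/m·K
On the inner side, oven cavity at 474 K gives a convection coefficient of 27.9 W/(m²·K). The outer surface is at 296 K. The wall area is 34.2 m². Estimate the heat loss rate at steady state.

Q ≈ 4220 W

Model the wall as resistances in series:
R_inner film = 1/(h_i·A) = 1/(27.9×34.2) = 0.001048 K/W
R_aluminium = L/(kA) = 0.0047/(239×34.2) = 5.75×10^-7 K/W
R_cellular glass = L/(kA) = 0.07/(0.0498×34.2) = 0.0411 K/W
R_stainless steel = L/(kA) = 0.002/(14.2×34.2) = 4.118×10^-6 K/W
R_total = 0.04215 K/W
Q = ΔT / R_total = 178 / 0.04215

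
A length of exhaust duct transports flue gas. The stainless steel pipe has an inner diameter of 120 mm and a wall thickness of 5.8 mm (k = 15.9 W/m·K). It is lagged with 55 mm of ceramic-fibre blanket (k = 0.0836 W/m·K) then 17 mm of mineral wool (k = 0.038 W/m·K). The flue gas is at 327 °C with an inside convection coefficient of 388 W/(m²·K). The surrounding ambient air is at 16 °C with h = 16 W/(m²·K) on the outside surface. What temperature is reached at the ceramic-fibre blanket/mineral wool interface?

T ≈ 124 °C

Cylindrical conduction, so R = ln(r₂/r₁)/(2πkL) per layer, in series:
R_inner film = 1/(h_i·2πr₁L) = 1/(388×2π×0.06×1) = 0.006837 K/W
R_stainless steel pipe wall = ln(65.8/60)/(2π×15.9×1) = 9.237×10^-4 K/W
R_ceramic-fibre blanket = ln(120.8/65.8)/(2π×0.0836×1) = 1.157 K/W
R_mineral wool = ln(137.8/120.8)/(2π×0.038×1) = 0.5515 K/W
R_outer film = 1/(h_o·2πr_oL) = 1/(16×2π×0.1378×1) = 0.07219 K/W
R_total = 1.788 K/W
Q = ΔT/R_total = 311/1.788
Q = 174 W/m
T_interface = T_inner − Q·ΣR(inner→interface) = 327 − 174×1.164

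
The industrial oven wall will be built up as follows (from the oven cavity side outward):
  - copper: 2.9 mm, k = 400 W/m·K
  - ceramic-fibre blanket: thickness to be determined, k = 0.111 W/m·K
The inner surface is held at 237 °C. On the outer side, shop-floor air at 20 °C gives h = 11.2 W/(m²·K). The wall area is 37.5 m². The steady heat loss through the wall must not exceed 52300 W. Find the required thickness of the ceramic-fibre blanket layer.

Thermal resistances in series:
R_copper = L/(kA) = 0.0029/(400×37.5) = 1.933×10^-7 K/W
R_outer film = 1/(h_o·A) = 1/(11.2×37.5) = 0.002381 K/W
Sum of the known resistances R_other = 0.002381 K/W
Required total resistance R_tot = ΔT/Q_allow = 217/52300 = 0.004149 K/W
R_ceramic-fibre blanket = R_tot − R_other = 0.001768 K/W
L = R·k·A = 0.001768×0.111×37.5

L ≈ 7.36 mm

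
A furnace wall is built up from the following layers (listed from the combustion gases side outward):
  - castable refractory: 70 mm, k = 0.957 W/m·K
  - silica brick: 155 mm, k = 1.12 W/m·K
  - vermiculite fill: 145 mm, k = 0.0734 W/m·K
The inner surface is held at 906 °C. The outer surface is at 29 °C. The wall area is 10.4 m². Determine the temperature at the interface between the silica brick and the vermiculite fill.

Model the wall as resistances in series:
R_castable refractory = L/(kA) = 0.07/(0.957×10.4) = 0.007033 K/W
R_silica brick = L/(kA) = 0.155/(1.12×10.4) = 0.01331 K/W
R_vermiculite fill = L/(kA) = 0.145/(0.0734×10.4) = 0.1899 K/W
R_total = 0.2103 K/W;  Q = ΔT/R_total = 877/0.2103 = 4170 W
T_interface = T_inner − Q·ΣR(inner→interface) = 906 − 4170×0.02034

T ≈ 821 °C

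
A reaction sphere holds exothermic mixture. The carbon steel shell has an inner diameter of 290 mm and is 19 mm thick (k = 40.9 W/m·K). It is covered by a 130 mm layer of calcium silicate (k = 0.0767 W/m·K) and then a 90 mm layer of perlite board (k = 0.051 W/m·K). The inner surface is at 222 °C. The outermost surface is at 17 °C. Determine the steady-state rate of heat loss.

For a spherical shell R = (1/r₁ − 1/r₂)/(4πk); film R = 1/(h·4πr²). In series:
R_carbon steel shell = (1/0.145 − 1/0.164)/(4π×40.9) = 0.001555 K/W
R_calcium silicate = (1/0.164 − 1/0.294)/(4π×0.0767) = 2.797 K/W
R_perlite board = (1/0.294 − 1/0.384)/(4π×0.051) = 1.244 K/W
R_total = 4.043 K/W
Q = ΔT/R_total = 205/4.043

Q ≈ 50.7 W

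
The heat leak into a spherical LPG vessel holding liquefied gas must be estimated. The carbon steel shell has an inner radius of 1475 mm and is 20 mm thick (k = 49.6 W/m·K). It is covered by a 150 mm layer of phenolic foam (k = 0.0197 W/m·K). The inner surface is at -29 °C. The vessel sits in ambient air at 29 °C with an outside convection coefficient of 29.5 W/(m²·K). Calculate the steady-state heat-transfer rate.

Radial (spherical) resistances in series:
R_carbon steel shell = (1/1.475 − 1/1.495)/(4π×49.6) = 1.455×10^-5 K/W
R_phenolic foam = (1/1.495 − 1/1.645)/(4π×0.0197) = 0.2464 K/W
R_outer film = 1/(h·4πr_o²) = 1/(29.5×4π×1.645²) = 9.969×10^-4 K/W
R_total = 0.2474 K/W
Q = ΔT/R_total = 58/0.2474

Q ≈ 234 W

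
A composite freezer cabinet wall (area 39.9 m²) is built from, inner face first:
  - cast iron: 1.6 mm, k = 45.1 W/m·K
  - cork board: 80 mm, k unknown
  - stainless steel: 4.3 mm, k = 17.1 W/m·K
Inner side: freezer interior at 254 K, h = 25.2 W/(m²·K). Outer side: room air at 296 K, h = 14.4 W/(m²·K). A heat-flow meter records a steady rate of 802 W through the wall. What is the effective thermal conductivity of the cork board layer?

k ≈ 0.0404 W/(m·K)

Series thermal resistances:
R_inner film = 1/(h_i·A) = 1/(25.2×39.9) = 9.945×10^-4 K/W
R_cast iron = L/(kA) = 0.0016/(45.1×39.9) = 8.891×10^-7 K/W
R_stainless steel = L/(kA) = 0.0043/(17.1×39.9) = 6.302×10^-6 K/W
R_outer film = 1/(h_o·A) = 1/(14.4×39.9) = 0.00174 K/W
Sum of known resistances R_other = 0.002742 K/W
Total R = ΔT/Q = 42/802 = 0.05237 K/W
R_cork board = R_total − R_other = 0.04963 K/W
k = L/(R·A) = 0.08/(0.04963×39.9)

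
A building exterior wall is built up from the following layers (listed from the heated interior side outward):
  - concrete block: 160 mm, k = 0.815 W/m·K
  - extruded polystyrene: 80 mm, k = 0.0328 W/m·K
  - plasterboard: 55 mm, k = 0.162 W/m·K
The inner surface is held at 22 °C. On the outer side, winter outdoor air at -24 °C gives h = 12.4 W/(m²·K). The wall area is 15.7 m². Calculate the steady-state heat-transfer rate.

Q ≈ 236 W

Using the resistance-network approach (series):
R_concrete block = L/(kA) = 0.16/(0.815×15.7) = 0.0125 K/W
R_extruded polystyrene = L/(kA) = 0.08/(0.0328×15.7) = 0.1554 K/W
R_plasterboard = L/(kA) = 0.055/(0.162×15.7) = 0.02162 K/W
R_outer film = 1/(h_o·A) = 1/(12.4×15.7) = 0.005137 K/W
R_total = 0.1946 K/W
Q = ΔT / R_total = 46 / 0.1946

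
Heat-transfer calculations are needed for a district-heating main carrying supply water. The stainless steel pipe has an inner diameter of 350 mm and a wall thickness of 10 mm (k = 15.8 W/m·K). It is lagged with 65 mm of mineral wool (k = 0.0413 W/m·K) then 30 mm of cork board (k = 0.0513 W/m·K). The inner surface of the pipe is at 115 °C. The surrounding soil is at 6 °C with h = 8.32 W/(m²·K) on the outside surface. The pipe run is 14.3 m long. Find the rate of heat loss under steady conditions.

Q ≈ 986 W

For a radial system each layer contributes R = ln(r_out/r_in)/(2πkL); films add R = 1/(hA).
R_stainless steel pipe wall = ln(185/175)/(2π×15.8×14.3) = 3.914×10^-5 K/W
R_mineral wool = ln(250/185)/(2π×0.0413×14.3) = 0.08114 K/W
R_cork board = ln(280/250)/(2π×0.0513×14.3) = 0.02459 K/W
R_outer film = 1/(h_o·2πr_oL) = 1/(8.32×2π×0.28×14.3) = 0.004778 K/W
R_total = 0.1105 K/W
Q = ΔT/R_total = 109/0.1105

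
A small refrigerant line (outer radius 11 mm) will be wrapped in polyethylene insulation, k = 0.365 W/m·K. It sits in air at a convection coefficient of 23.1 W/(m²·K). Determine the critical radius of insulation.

For a cylinder r_cr = k/h = 0.365/23.1
r_cr = 15.8 mm; since the bare radius (11 mm) is below r_cr, adding a thin layer of insulation will *increase* heat loss.

r_cr ≈ 15.8 mm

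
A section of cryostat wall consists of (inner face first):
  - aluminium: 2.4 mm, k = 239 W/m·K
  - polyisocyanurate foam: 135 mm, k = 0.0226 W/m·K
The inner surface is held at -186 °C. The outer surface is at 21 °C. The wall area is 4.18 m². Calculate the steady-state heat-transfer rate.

Q ≈ 145 W

Model the wall as resistances in series:
R_aluminium = L/(kA) = 0.0024/(239×4.18) = 2.402×10^-6 K/W
R_polyisocyanurate foam = L/(kA) = 0.135/(0.0226×4.18) = 1.429 K/W
R_total = 1.429 K/W
Q = ΔT / R_total = 207 / 1.429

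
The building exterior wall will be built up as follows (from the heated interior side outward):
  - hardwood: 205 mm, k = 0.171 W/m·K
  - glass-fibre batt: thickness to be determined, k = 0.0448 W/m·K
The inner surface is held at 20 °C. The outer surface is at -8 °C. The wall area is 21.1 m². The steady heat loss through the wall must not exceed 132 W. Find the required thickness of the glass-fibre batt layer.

Series thermal resistances:
R_hardwood = L/(kA) = 0.205/(0.171×21.1) = 0.05682 K/W
Sum of the known resistances R_other = 0.05682 K/W
Required total resistance R_tot = ΔT/Q_allow = 28/132 = 0.2121 K/W
R_glass-fibre batt = R_tot − R_other = 0.1553 K/W
L = R·k·A = 0.1553×0.0448×21.1

L ≈ 147 mm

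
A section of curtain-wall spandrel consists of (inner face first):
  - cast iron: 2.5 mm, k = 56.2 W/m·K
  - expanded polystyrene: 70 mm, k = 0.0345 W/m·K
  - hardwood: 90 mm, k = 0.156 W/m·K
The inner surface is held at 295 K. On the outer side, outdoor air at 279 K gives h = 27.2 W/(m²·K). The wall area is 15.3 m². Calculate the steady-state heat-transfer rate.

Thermal resistances in series:
R_cast iron = L/(kA) = 0.0025/(56.2×15.3) = 2.907×10^-6 K/W
R_expanded polystyrene = L/(kA) = 0.07/(0.0345×15.3) = 0.1326 K/W
R_hardwood = L/(kA) = 0.09/(0.156×15.3) = 0.03771 K/W
R_outer film = 1/(h_o·A) = 1/(27.2×15.3) = 0.002403 K/W
R_total = 0.1727 K/W
Q = ΔT / R_total = 16 / 0.1727

Q ≈ 92.6 W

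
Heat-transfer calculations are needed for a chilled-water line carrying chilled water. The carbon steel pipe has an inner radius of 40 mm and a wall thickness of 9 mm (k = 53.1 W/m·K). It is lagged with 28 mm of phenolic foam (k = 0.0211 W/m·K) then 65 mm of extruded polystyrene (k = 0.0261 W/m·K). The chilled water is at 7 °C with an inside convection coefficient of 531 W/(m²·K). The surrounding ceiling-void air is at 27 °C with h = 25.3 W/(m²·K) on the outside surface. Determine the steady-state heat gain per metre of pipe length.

q′ ≈ 2.78 W/m

For a radial system each layer contributes R = ln(r_out/r_in)/(2πkL); films add R = 1/(hA).
R_inner film = 1/(h_i·2πr₁L) = 1/(531×2π×0.04×1) = 0.007493 K/W
R_carbon steel pipe wall = ln(49/40)/(2π×53.1×1) = 6.083×10^-4 K/W
R_phenolic foam = ln(77/49)/(2π×0.0211×1) = 3.409 K/W
R_extruded polystyrene = ln(142/77)/(2π×0.0261×1) = 3.732 K/W
R_outer film = 1/(h_o·2πr_oL) = 1/(25.3×2π×0.142×1) = 0.0443 K/W
R_total = 7.194 K/W
Q = ΔT/R_total = 20/7.194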